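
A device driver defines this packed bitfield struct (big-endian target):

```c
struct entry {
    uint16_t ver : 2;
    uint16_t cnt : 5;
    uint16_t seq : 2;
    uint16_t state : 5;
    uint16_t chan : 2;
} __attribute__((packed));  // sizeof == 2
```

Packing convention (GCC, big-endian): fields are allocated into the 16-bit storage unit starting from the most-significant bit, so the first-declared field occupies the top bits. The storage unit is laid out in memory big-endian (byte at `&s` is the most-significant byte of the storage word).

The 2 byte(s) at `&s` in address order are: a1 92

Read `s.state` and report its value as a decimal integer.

4

[0]=0xa1 [1]=0x92 (big-endian) → word 0xa192
ver [14+:2] = (word>>14) & 0x3 = 2
cnt [9+:5] = (word>>9) & 0x1f = 16
seq [7+:2] = (word>>7) & 0x3 = 3
state [2+:5] = (word>>2) & 0x1f = 4  ←
chan [0+:2] = (word>>0) & 0x3 = 2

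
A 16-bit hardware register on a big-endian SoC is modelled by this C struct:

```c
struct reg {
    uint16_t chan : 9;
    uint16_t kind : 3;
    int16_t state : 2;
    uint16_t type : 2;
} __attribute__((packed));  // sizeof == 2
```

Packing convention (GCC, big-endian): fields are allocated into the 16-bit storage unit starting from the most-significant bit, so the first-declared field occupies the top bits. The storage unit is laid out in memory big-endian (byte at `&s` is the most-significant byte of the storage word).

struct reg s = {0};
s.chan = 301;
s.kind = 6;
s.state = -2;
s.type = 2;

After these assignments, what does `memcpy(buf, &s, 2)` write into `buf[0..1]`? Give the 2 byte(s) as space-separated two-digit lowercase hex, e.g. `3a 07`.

96 ea

chan (9b) val=301 bits=0x12d at bit 7: 0x9680
kind (3b) val=6 bits=0x6 at bit 4: 0x96e0
state (2b) val=-2 bits=0x2 at bit 2: 0x96e8
type (2b) val=2 bits=0x2 at bit 0: 0x96ea
word = 0x96ea → big-endian bytes:
  [0]=0x96  [1]=0xea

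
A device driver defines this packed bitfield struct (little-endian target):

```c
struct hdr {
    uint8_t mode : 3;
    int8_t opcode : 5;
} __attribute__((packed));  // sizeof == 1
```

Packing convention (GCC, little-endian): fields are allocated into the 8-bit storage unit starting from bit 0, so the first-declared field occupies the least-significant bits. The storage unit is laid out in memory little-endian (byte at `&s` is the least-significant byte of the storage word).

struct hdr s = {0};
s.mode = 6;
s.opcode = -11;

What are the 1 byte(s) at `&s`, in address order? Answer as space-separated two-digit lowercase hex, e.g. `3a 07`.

[0+:3] mode=6 & 0x7 = 0x6; word=0x06
[3+:5] opcode=-11 & 0x1f = 0x15; word=0xae
word = 0xae → little-endian bytes:
  [0]=0xae

ae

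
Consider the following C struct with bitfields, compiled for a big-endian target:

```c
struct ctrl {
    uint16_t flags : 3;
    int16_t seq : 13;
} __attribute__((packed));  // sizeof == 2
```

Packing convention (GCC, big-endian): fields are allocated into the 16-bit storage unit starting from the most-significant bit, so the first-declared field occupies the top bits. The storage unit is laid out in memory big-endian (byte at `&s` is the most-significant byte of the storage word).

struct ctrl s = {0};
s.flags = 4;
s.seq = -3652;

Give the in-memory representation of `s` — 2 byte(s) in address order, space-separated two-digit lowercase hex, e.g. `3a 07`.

91 bc

flags (3b) val=4 bits=0x4 at bit 13: 0x8000
seq (13b) val=-3652 bits=0x11bc at bit 0: 0x91bc
word = 0x91bc → big-endian bytes:
  [0]=0x91  [1]=0xbc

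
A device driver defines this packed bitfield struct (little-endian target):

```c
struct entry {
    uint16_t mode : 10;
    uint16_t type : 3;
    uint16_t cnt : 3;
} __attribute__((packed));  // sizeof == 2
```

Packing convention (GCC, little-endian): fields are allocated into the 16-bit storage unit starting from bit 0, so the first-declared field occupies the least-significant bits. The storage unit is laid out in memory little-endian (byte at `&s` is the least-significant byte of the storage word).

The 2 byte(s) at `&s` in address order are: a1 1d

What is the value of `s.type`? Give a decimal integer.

[0]=0xa1 [1]=0x1d (little-endian) → word 0x1da1
mode:10 @ bit 0 → (0x1da1>>0)&0x3ff = 0x1a1
type:3 @ bit 10 → (0x1da1>>10)&0x7 = 0x7  ←
cnt:3 @ bit 13 → (0x1da1>>13)&0x7 = 0x0

7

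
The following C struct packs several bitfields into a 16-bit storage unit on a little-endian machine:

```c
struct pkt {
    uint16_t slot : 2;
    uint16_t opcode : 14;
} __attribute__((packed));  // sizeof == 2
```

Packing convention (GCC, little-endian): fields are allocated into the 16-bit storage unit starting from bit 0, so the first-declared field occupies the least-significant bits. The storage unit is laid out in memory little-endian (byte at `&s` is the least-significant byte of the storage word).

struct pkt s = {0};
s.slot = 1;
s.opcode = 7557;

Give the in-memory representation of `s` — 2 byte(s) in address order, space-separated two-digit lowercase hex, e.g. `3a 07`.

[0+:2] slot=1 & 0x3 = 0x1; word=0x0001
[2+:14] opcode=7557 & 0x3fff = 0x1d85; word=0x7615
word = 0x7615 → little-endian bytes:
  [0]=0x15  [1]=0x76

15 76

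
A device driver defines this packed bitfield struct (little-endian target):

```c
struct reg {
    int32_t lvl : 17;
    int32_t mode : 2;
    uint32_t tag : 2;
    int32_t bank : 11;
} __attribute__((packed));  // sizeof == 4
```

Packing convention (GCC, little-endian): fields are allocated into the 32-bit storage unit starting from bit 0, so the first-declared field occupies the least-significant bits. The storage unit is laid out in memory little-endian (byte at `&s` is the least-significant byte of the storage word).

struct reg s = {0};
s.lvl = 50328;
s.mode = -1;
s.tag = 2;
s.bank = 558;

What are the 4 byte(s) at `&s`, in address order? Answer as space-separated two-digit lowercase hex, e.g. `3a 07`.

lvl:17 = 50328 → 0xc498 << 0 → word 0x0000c498
mode:2 = -1 → 0x3 << 17 → word 0x0006c498
tag:2 = 2 → 0x2 << 19 → word 0x0016c498
bank:11 = 558 → 0x22e << 21 → word 0x45d6c498
word = 0x45d6c498 → little-endian bytes:
  [0]=0x98  [1]=0xc4  [2]=0xd6  [3]=0x45

98 c4 d6 45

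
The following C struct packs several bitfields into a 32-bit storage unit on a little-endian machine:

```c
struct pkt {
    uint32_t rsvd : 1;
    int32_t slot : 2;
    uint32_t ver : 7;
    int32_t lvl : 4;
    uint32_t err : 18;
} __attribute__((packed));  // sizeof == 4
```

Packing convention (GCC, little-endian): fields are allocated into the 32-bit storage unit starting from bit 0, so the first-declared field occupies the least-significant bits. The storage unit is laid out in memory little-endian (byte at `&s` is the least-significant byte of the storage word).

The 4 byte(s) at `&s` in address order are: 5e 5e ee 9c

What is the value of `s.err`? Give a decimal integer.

[0]=0x5e [1]=0x5e [2]=0xee [3]=0x9c (little-endian) → word 0x9cee5e5e
rsvd:1 @ bit 0 → (0x9cee5e5e>>0)&0x1 = 0x0
slot:2 @ bit 1 → (0x9cee5e5e>>1)&0x3 = 0x3
ver:7 @ bit 3 → (0x9cee5e5e>>3)&0x7f = 0x4b
lvl:4 @ bit 10 → (0x9cee5e5e>>10)&0xf = 0x7
err:18 @ bit 14 → (0x9cee5e5e>>14)&0x3ffff = 0x273b9  ←

160697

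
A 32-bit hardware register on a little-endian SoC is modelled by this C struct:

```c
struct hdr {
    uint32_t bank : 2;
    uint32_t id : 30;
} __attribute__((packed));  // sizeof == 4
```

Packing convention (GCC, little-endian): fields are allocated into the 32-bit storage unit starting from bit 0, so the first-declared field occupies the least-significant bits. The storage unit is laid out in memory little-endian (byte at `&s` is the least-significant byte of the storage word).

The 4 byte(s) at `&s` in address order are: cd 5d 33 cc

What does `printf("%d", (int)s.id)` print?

856479603

[0]=0xcd [1]=0x5d [2]=0x33 [3]=0xcc (little-endian) → word 0xcc335dcd
bank [0+:2] = (word>>0) & 0x3 = 1
id [2+:30] = (word>>2) & 0x3fffffff = 856479603  ←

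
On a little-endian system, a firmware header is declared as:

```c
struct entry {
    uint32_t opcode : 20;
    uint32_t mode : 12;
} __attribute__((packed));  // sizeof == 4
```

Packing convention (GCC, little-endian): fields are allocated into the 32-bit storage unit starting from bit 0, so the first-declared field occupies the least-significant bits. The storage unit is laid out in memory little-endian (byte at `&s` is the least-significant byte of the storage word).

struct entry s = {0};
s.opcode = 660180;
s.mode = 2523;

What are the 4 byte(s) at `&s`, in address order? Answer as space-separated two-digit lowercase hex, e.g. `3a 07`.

d4 12 ba 9d

[0+:20] opcode=660180 & 0xfffff = 0xa12d4; word=0x000a12d4
[20+:12] mode=2523 & 0xfff = 0x9db; word=0x9dba12d4
word = 0x9dba12d4 → little-endian bytes:
  [0]=0xd4  [1]=0x12  [2]=0xba  [3]=0x9d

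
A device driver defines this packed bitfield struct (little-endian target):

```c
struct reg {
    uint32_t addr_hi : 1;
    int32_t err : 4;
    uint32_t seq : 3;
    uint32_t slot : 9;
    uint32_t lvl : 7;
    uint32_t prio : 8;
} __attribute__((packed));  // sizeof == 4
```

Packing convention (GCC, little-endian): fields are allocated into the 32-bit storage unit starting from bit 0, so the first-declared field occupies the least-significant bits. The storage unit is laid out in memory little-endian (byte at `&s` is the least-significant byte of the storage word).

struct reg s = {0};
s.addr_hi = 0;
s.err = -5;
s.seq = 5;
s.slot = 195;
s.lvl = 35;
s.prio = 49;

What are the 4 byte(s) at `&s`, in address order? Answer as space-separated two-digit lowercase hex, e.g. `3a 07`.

b6 c3 46 31

[0+:1] addr_hi=0 & 0x1 = 0x0; word=0x00000000
[1+:4] err=-5 & 0xf = 0xb; word=0x00000016
[5+:3] seq=5 & 0x7 = 0x5; word=0x000000b6
[8+:9] slot=195 & 0x1ff = 0xc3; word=0x0000c3b6
[17+:7] lvl=35 & 0x7f = 0x23; word=0x0046c3b6
[24+:8] prio=49 & 0xff = 0x31; word=0x3146c3b6
word = 0x3146c3b6 → little-endian bytes:
  [0]=0xb6  [1]=0xc3  [2]=0x46  [3]=0x31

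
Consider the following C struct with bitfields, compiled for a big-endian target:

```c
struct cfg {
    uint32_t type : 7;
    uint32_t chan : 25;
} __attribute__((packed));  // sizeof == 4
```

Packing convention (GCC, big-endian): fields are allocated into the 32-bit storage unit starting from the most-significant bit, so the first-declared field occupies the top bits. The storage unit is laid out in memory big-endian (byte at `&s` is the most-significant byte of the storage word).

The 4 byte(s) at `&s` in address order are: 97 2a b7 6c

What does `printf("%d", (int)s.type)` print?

[0]=0x97 [1]=0x2a [2]=0xb7 [3]=0x6c (big-endian) → word 0x972ab76c
type [25+:7] = (word>>25) & 0x7f = 75  ←
chan [0+:25] = (word>>0) & 0x1ffffff = 19576684

75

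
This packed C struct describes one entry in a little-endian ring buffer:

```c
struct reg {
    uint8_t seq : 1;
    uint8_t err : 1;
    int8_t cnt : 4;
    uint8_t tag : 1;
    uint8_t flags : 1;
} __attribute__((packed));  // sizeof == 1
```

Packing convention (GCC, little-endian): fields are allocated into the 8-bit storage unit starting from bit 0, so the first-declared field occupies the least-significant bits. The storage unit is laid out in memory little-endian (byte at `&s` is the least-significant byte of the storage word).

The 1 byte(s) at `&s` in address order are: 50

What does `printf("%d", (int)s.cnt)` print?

4

[0]=0x50 (little-endian) → word 0x50
seq:1 @ bit 0 → (0x50>>0)&0x1 = 0x0
err:1 @ bit 1 → (0x50>>1)&0x1 = 0x0
cnt:4 @ bit 2 → (0x50>>2)&0xf = 0x4  ←
tag:1 @ bit 6 → (0x50>>6)&0x1 = 0x1
flags:1 @ bit 7 → (0x50>>7)&0x1 = 0x0
cnt signed 4b, MSB=0: value = 4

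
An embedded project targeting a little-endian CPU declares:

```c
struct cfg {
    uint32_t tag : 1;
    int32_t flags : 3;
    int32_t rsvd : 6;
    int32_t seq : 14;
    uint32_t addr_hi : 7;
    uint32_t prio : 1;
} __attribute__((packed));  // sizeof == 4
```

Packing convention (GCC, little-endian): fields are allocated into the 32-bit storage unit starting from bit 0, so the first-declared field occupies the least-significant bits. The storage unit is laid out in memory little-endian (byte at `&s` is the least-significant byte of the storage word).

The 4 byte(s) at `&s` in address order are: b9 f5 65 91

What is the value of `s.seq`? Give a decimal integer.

[0]=0xb9 [1]=0xf5 [2]=0x65 [3]=0x91 (little-endian) → word 0x9165f5b9
tag:1 @ bit 0 → (0x9165f5b9>>0)&0x1 = 0x1
flags:3 @ bit 1 → (0x9165f5b9>>1)&0x7 = 0x4
rsvd:6 @ bit 4 → (0x9165f5b9>>4)&0x3f = 0x1b
seq:14 @ bit 10 → (0x9165f5b9>>10)&0x3fff = 0x197d  ←
addr_hi:7 @ bit 24 → (0x9165f5b9>>24)&0x7f = 0x11
prio:1 @ bit 31 → (0x9165f5b9>>31)&0x1 = 0x1
seq signed 14b, MSB=0: value = 6525

6525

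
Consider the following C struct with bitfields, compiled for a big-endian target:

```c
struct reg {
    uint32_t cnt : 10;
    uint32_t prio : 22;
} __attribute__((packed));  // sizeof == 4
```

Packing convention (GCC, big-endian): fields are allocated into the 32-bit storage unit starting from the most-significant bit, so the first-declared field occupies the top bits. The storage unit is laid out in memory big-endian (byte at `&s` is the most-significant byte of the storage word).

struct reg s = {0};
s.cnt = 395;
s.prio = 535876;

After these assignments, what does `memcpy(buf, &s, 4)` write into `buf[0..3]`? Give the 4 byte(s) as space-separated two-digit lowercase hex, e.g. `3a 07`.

62 c8 2d 44

cnt:10 = 395 → 0x18b << 22 → word 0x62c00000
prio:22 = 535876 → 0x82d44 << 0 → word 0x62c82d44
word = 0x62c82d44 → big-endian bytes:
  [0]=0x62  [1]=0xc8  [2]=0x2d  [3]=0x44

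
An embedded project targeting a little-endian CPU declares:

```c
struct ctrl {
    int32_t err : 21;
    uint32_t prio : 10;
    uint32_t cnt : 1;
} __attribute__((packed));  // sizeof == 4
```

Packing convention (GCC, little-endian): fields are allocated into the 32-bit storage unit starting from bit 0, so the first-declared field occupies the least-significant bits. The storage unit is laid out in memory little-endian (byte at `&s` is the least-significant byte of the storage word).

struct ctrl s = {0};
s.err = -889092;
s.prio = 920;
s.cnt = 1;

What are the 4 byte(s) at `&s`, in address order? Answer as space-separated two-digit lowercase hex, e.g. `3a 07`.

fc 6e 12 f3

err (21b) val=-889092 bits=0x126efc at bit 0: 0x00126efc
prio (10b) val=920 bits=0x398 at bit 21: 0x73126efc
cnt (1b) val=1 bits=0x1 at bit 31: 0xf3126efc
word = 0xf3126efc → little-endian bytes:
  [0]=0xfc  [1]=0x6e  [2]=0x12  [3]=0xf3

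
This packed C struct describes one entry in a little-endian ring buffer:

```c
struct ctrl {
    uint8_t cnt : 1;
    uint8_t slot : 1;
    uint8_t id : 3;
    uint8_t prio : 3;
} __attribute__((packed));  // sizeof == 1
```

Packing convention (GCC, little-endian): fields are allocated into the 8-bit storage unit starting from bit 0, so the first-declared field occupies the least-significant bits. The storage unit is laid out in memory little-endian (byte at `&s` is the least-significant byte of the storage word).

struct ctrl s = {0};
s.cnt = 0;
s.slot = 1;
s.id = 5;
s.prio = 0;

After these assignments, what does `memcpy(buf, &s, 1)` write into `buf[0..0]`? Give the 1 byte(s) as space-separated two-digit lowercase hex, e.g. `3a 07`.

16

cnt (1b) val=0 bits=0x0 at bit 0: 0x00
slot (1b) val=1 bits=0x1 at bit 1: 0x02
id (3b) val=5 bits=0x5 at bit 2: 0x16
prio (3b) val=0 bits=0x0 at bit 5: 0x16
word = 0x16 → little-endian bytes:
  [0]=0x16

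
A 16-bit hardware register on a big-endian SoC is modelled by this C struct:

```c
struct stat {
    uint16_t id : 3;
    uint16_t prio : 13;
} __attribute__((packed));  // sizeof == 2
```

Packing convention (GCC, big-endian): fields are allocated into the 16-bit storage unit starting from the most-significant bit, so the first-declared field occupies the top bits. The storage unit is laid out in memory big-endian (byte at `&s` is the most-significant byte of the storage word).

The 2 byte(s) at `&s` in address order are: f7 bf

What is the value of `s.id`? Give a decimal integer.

[0]=0xf7 [1]=0xbf (big-endian) → word 0xf7bf
id:3 @ bit 13 → (0xf7bf>>13)&0x7 = 0x7  ←
prio:13 @ bit 0 → (0xf7bf>>0)&0x1fff = 0x17bf

7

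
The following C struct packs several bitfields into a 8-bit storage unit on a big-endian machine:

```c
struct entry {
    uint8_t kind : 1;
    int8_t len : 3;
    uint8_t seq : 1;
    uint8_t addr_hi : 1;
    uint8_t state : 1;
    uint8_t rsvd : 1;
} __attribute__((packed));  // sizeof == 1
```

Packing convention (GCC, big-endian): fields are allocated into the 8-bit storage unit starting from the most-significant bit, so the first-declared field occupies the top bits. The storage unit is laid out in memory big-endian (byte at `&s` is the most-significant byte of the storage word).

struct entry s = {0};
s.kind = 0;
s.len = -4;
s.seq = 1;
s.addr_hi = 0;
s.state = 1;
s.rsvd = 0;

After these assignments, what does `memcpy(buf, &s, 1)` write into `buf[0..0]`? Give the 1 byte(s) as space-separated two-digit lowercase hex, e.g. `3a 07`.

4a

[7+:1] kind=0 & 0x1 = 0x0; word=0x00
[4+:3] len=-4 & 0x7 = 0x4; word=0x40
[3+:1] seq=1 & 0x1 = 0x1; word=0x48
[2+:1] addr_hi=0 & 0x1 = 0x0; word=0x48
[1+:1] state=1 & 0x1 = 0x1; word=0x4a
[0+:1] rsvd=0 & 0x1 = 0x0; word=0x4a
word = 0x4a → big-endian bytes:
  [0]=0x4a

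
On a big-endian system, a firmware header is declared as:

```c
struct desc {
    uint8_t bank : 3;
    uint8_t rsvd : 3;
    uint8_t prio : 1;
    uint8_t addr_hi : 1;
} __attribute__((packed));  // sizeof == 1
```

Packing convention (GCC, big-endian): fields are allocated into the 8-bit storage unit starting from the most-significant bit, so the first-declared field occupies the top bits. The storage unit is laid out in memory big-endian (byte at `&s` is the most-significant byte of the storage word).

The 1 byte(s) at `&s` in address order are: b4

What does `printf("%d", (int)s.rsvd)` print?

[0]=0xb4 (big-endian) → word 0xb4
bank:3 @ bit 5 → (0xb4>>5)&0x7 = 0x5
rsvd:3 @ bit 2 → (0xb4>>2)&0x7 = 0x5  ←
prio:1 @ bit 1 → (0xb4>>1)&0x1 = 0x0
addr_hi:1 @ bit 0 → (0xb4>>0)&0x1 = 0x0

5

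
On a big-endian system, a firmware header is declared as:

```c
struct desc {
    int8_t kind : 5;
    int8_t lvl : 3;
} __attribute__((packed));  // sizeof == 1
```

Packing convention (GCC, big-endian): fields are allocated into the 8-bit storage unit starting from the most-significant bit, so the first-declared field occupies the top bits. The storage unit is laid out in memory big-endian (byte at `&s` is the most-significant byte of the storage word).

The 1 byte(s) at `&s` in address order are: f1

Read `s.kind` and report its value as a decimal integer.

-2

[0]=0xf1 (big-endian) → word 0xf1
kind [3+:5] = (word>>3) & 0x1f = 30  ←
lvl [0+:3] = (word>>0) & 0x7 = 1
kind signed 5b, MSB=1: 30 - 32 = -2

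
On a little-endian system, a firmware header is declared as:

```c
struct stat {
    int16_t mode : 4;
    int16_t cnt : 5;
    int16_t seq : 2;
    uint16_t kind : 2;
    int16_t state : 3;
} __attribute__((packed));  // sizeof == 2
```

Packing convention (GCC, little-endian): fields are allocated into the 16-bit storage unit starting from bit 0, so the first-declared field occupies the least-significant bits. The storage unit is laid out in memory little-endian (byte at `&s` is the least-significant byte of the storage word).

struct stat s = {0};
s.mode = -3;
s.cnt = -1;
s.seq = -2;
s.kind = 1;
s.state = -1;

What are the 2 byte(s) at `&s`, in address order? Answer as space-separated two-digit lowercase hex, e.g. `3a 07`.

fd ed

mode (4b) val=-3 bits=0xd at bit 0: 0x000d
cnt (5b) val=-1 bits=0x1f at bit 4: 0x01fd
seq (2b) val=-2 bits=0x2 at bit 9: 0x05fd
kind (2b) val=1 bits=0x1 at bit 11: 0x0dfd
state (3b) val=-1 bits=0x7 at bit 13: 0xedfd
word = 0xedfd → little-endian bytes:
  [0]=0xfd  [1]=0xed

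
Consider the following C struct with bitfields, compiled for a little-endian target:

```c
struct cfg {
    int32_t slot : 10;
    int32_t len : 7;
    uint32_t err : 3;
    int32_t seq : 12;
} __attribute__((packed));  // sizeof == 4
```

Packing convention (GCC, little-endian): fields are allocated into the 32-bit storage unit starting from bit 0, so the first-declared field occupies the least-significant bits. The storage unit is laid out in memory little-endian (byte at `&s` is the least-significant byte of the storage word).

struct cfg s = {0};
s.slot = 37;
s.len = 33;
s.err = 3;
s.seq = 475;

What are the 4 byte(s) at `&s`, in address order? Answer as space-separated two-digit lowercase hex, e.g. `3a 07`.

25 84 b6 1d

slot (10b) val=37 bits=0x25 at bit 0: 0x00000025
len (7b) val=33 bits=0x21 at bit 10: 0x00008425
err (3b) val=3 bits=0x3 at bit 17: 0x00068425
seq (12b) val=475 bits=0x1db at bit 20: 0x1db68425
word = 0x1db68425 → little-endian bytes:
  [0]=0x25  [1]=0x84  [2]=0xb6  [3]=0x1d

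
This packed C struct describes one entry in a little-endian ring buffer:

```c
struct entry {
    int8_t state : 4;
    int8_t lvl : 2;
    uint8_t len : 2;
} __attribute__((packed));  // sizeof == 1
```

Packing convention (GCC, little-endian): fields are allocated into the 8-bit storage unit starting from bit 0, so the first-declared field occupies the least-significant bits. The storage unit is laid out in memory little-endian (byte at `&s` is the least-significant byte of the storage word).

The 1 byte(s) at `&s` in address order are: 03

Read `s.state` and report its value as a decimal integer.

3

[0]=0x03 (little-endian) → word 0x03
state [0+:4] = (word>>0) & 0xf = 3  ←
lvl [4+:2] = (word>>4) & 0x3 = 0
len [6+:2] = (word>>6) & 0x3 = 0
state signed 4b, MSB=0: value = 3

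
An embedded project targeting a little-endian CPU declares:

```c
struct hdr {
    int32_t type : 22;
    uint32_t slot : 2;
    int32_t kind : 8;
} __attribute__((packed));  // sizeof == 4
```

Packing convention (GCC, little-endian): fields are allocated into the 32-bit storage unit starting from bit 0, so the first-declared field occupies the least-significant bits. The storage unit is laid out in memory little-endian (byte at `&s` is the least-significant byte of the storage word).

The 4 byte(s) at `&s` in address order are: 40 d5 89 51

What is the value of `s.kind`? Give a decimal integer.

[0]=0x40 [1]=0xd5 [2]=0x89 [3]=0x51 (little-endian) → word 0x5189d540
type [0+:22] = (word>>0) & 0x3fffff = 644416
slot [22+:2] = (word>>22) & 0x3 = 2
kind [24+:8] = (word>>24) & 0xff = 81  ←
kind signed 8b, MSB=0: value = 81

81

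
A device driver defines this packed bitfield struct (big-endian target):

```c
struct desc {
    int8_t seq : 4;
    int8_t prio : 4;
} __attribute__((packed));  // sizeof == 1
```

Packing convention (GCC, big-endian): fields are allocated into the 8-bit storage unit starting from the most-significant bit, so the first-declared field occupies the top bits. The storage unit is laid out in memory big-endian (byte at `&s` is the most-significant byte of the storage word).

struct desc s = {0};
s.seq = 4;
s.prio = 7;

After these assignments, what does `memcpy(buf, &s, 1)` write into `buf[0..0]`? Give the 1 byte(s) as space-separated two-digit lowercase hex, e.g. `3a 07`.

seq:4 = 4 → 0x4 << 4 → word 0x40
prio:4 = 7 → 0x7 << 0 → word 0x47
word = 0x47 → big-endian bytes:
  [0]=0x47

47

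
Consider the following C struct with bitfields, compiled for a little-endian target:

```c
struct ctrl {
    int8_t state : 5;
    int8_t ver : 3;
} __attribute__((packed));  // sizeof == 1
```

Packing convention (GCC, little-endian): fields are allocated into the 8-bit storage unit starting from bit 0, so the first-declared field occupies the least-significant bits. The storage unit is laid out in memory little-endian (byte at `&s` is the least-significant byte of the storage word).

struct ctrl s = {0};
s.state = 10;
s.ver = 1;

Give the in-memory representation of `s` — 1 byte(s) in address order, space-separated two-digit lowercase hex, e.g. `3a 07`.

state (5b) val=10 bits=0xa at bit 0: 0x0a
ver (3b) val=1 bits=0x1 at bit 5: 0x2a
word = 0x2a → little-endian bytes:
  [0]=0x2a

2a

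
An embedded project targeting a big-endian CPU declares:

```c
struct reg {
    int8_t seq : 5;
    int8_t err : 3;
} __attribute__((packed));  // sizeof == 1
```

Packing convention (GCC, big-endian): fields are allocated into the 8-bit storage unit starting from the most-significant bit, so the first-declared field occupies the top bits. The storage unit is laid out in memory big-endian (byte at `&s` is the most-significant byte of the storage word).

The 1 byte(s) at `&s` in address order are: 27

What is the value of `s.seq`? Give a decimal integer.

[0]=0x27 (big-endian) → word 0x27
seq:5 @ bit 3 → (0x27>>3)&0x1f = 0x4  ←
err:3 @ bit 0 → (0x27>>0)&0x7 = 0x7
seq signed 5b, MSB=0: value = 4

4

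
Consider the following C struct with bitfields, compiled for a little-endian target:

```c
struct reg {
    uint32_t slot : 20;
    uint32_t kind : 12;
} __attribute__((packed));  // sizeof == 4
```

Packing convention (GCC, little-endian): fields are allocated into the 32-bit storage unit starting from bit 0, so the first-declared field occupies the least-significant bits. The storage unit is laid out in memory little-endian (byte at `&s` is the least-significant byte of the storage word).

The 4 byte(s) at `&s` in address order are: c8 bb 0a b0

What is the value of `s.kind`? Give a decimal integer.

2816

[0]=0xc8 [1]=0xbb [2]=0x0a [3]=0xb0 (little-endian) → word 0xb00abbc8
slot:20 @ bit 0 → (0xb00abbc8>>0)&0xfffff = 0xabbc8
kind:12 @ bit 20 → (0xb00abbc8>>20)&0xfff = 0xb00  ←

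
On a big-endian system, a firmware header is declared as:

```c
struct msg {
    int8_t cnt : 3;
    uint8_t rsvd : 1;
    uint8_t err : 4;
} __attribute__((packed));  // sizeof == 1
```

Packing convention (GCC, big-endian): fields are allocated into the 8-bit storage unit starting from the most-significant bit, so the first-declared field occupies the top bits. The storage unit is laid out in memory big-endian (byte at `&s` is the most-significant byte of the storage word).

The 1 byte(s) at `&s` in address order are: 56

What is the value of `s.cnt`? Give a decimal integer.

[0]=0x56 (big-endian) → word 0x56
cnt:3 @ bit 5 → (0x56>>5)&0x7 = 0x2  ←
rsvd:1 @ bit 4 → (0x56>>4)&0x1 = 0x1
err:4 @ bit 0 → (0x56>>0)&0xf = 0x6
cnt signed 3b, MSB=0: value = 2

2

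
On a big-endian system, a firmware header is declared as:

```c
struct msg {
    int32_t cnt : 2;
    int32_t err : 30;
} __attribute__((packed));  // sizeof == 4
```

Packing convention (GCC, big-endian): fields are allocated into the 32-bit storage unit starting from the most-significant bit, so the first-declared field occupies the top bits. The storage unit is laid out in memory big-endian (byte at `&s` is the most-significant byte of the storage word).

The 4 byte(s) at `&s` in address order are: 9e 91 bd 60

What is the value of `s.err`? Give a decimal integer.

[0]=0x9e [1]=0x91 [2]=0xbd [3]=0x60 (big-endian) → word 0x9e91bd60
cnt:2 @ bit 30 → (0x9e91bd60>>30)&0x3 = 0x2
err:30 @ bit 0 → (0x9e91bd60>>0)&0x3fffffff = 0x1e91bd60  ←
err signed 30b, MSB=0: value = 512867680

512867680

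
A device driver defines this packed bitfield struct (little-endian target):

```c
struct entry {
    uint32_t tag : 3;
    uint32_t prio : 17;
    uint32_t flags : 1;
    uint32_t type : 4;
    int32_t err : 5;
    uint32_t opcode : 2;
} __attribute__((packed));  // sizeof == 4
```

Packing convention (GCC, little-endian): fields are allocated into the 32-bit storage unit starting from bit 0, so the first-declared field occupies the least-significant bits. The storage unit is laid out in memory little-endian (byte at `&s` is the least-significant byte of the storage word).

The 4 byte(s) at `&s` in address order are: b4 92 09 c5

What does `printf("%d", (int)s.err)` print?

2

[0]=0xb4 [1]=0x92 [2]=0x09 [3]=0xc5 (little-endian) → word 0xc50992b4
tag [0+:3] = (word>>0) & 0x7 = 4
prio [3+:17] = (word>>3) & 0x1ffff = 78422
flags [20+:1] = (word>>20) & 0x1 = 0
type [21+:4] = (word>>21) & 0xf = 8
err [25+:5] = (word>>25) & 0x1f = 2  ←
opcode [30+:2] = (word>>30) & 0x3 = 3
err signed 5b, MSB=0: value = 2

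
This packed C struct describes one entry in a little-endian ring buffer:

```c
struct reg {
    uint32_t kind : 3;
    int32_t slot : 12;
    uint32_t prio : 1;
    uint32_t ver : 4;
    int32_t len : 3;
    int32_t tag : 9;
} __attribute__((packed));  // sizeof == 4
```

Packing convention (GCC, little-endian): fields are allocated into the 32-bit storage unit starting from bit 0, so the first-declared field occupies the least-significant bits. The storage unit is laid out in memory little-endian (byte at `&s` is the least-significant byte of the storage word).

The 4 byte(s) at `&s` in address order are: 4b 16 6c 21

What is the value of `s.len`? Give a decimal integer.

-2

[0]=0x4b [1]=0x16 [2]=0x6c [3]=0x21 (little-endian) → word 0x216c164b
kind:3 @ bit 0 → (0x216c164b>>0)&0x7 = 0x3
slot:12 @ bit 3 → (0x216c164b>>3)&0xfff = 0x2c9
prio:1 @ bit 15 → (0x216c164b>>15)&0x1 = 0x0
ver:4 @ bit 16 → (0x216c164b>>16)&0xf = 0xc
len:3 @ bit 20 → (0x216c164b>>20)&0x7 = 0x6  ←
tag:9 @ bit 23 → (0x216c164b>>23)&0x1ff = 0x42
len signed 3b, MSB=1: 6 - 8 = -2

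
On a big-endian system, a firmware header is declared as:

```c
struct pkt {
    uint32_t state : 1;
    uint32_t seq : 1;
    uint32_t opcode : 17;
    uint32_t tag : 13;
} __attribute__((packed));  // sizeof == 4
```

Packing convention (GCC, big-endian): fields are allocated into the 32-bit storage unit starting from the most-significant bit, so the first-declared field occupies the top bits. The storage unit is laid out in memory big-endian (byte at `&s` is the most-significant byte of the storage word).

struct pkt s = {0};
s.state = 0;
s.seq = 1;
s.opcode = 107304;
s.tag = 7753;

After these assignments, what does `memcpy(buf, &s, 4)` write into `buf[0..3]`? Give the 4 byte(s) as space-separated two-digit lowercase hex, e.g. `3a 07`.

74 65 1e 49

[31+:1] state=0 & 0x1 = 0x0; word=0x00000000
[30+:1] seq=1 & 0x1 = 0x1; word=0x40000000
[13+:17] opcode=107304 & 0x1ffff = 0x1a328; word=0x74650000
[0+:13] tag=7753 & 0x1fff = 0x1e49; word=0x74651e49
word = 0x74651e49 → big-endian bytes:
  [0]=0x74  [1]=0x65  [2]=0x1e  [3]=0x49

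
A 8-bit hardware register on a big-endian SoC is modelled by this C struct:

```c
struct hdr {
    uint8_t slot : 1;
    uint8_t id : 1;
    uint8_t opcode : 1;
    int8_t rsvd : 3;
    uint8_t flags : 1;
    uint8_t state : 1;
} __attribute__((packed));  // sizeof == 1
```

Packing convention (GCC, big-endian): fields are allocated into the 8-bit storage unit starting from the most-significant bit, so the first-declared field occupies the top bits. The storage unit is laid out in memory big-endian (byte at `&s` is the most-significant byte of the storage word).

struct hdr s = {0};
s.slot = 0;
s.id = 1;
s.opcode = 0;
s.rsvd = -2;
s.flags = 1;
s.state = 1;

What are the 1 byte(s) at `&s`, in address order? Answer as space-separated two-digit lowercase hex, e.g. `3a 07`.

slot (1b) val=0 bits=0x0 at bit 7: 0x00
id (1b) val=1 bits=0x1 at bit 6: 0x40
opcode (1b) val=0 bits=0x0 at bit 5: 0x40
rsvd (3b) val=-2 bits=0x6 at bit 2: 0x58
flags (1b) val=1 bits=0x1 at bit 1: 0x5a
state (1b) val=1 bits=0x1 at bit 0: 0x5b
word = 0x5b → big-endian bytes:
  [0]=0x5b

5b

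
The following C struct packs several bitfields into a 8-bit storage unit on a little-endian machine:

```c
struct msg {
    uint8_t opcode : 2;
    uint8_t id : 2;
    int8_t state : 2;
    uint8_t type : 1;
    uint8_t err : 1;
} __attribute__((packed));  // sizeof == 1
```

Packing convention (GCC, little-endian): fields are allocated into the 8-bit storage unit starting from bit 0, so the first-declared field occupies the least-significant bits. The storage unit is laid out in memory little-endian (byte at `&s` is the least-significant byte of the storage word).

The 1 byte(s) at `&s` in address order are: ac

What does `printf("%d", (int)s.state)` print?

-2

[0]=0xac (little-endian) → word 0xac
opcode [0+:2] = (word>>0) & 0x3 = 0
id [2+:2] = (word>>2) & 0x3 = 3
state [4+:2] = (word>>4) & 0x3 = 2  ←
type [6+:1] = (word>>6) & 0x1 = 0
err [7+:1] = (word>>7) & 0x1 = 1
state signed 2b, MSB=1: 2 - 4 = -2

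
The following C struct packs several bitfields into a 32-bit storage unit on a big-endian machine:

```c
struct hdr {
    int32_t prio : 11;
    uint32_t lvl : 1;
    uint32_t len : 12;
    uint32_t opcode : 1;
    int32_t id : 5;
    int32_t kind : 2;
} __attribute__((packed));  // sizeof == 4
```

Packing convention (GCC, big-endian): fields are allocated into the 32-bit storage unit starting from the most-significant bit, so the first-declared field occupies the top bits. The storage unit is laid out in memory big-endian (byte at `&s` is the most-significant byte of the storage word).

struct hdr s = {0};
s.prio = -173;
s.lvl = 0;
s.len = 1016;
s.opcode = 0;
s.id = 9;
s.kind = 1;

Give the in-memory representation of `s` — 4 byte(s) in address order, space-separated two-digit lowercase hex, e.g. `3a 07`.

ea 63 f8 25

prio (11b) val=-173 bits=0x753 at bit 21: 0xea600000
lvl (1b) val=0 bits=0x0 at bit 20: 0xea600000
len (12b) val=1016 bits=0x3f8 at bit 8: 0xea63f800
opcode (1b) val=0 bits=0x0 at bit 7: 0xea63f800
id (5b) val=9 bits=0x9 at bit 2: 0xea63f824
kind (2b) val=1 bits=0x1 at bit 0: 0xea63f825
word = 0xea63f825 → big-endian bytes:
  [0]=0xea  [1]=0x63  [2]=0xf8  [3]=0x25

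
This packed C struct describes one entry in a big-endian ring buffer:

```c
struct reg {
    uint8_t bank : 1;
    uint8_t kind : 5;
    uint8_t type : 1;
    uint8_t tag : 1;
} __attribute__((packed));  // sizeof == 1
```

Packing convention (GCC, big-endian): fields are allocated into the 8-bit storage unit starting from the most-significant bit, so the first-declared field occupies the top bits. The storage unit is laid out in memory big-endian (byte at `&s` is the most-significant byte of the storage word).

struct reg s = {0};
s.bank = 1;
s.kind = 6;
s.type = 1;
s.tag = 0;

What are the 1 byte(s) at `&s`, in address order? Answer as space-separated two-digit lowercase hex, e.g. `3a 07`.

9a

bank (1b) val=1 bits=0x1 at bit 7: 0x80
kind (5b) val=6 bits=0x6 at bit 2: 0x98
type (1b) val=1 bits=0x1 at bit 1: 0x9a
tag (1b) val=0 bits=0x0 at bit 0: 0x9a
word = 0x9a → big-endian bytes:
  [0]=0x9a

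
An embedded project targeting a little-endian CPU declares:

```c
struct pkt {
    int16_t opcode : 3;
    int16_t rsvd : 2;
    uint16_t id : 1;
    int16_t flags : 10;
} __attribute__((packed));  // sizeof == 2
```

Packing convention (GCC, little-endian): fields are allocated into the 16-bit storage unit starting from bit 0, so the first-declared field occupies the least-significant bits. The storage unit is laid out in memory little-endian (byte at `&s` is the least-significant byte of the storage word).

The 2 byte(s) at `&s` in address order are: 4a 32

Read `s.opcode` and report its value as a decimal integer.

2

[0]=0x4a [1]=0x32 (little-endian) → word 0x324a
opcode:3 @ bit 0 → (0x324a>>0)&0x7 = 0x2  ←
rsvd:2 @ bit 3 → (0x324a>>3)&0x3 = 0x1
id:1 @ bit 5 → (0x324a>>5)&0x1 = 0x0
flags:10 @ bit 6 → (0x324a>>6)&0x3ff = 0xc9
opcode signed 3b, MSB=0: value = 2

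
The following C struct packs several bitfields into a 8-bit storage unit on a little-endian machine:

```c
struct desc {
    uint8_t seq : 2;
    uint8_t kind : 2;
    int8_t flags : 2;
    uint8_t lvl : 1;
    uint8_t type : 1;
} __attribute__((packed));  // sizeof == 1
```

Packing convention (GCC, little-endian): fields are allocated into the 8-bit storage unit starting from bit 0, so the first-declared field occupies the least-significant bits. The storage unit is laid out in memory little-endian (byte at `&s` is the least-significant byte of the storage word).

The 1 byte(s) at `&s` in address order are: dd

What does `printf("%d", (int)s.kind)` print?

3

[0]=0xdd (little-endian) → word 0xdd
seq [0+:2] = (word>>0) & 0x3 = 1
kind [2+:2] = (word>>2) & 0x3 = 3  ←
flags [4+:2] = (word>>4) & 0x3 = 1
lvl [6+:1] = (word>>6) & 0x1 = 1
type [7+:1] = (word>>7) & 0x1 = 1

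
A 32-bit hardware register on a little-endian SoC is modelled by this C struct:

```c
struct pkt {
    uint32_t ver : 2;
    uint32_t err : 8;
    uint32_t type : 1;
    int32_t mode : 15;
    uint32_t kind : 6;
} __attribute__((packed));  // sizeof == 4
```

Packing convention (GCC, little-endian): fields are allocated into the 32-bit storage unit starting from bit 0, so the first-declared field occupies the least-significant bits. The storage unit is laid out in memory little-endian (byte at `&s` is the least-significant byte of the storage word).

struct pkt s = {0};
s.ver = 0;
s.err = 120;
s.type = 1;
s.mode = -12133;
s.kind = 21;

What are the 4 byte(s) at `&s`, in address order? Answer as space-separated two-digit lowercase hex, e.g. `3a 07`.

e0 dd 84 56

ver (2b) val=0 bits=0x0 at bit 0: 0x00000000
err (8b) val=120 bits=0x78 at bit 2: 0x000001e0
type (1b) val=1 bits=0x1 at bit 10: 0x000005e0
mode (15b) val=-12133 bits=0x509b at bit 11: 0x0284dde0
kind (6b) val=21 bits=0x15 at bit 26: 0x5684dde0
word = 0x5684dde0 → little-endian bytes:
  [0]=0xe0  [1]=0xdd  [2]=0x84  [3]=0x56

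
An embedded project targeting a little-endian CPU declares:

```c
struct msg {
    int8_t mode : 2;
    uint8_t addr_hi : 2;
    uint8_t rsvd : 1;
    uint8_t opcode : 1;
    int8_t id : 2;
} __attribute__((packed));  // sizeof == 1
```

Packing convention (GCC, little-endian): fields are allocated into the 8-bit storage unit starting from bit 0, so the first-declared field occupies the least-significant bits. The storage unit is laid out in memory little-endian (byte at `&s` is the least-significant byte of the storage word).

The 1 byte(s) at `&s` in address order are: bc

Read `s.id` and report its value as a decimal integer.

[0]=0xbc (little-endian) → word 0xbc
mode [0+:2] = (word>>0) & 0x3 = 0
addr_hi [2+:2] = (word>>2) & 0x3 = 3
rsvd [4+:1] = (word>>4) & 0x1 = 1
opcode [5+:1] = (word>>5) & 0x1 = 1
id [6+:2] = (word>>6) & 0x3 = 2  ←
id signed 2b, MSB=1: 2 - 4 = -2

-2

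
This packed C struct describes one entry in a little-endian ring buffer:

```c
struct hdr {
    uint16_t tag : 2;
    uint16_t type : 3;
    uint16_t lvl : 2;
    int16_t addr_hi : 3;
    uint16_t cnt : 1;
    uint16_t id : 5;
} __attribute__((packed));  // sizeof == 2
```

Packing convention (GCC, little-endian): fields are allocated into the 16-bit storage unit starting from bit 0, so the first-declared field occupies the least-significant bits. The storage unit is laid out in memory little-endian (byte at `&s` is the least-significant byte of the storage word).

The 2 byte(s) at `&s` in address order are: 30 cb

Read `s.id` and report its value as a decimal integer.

[0]=0x30 [1]=0xcb (little-endian) → word 0xcb30
tag [0+:2] = (word>>0) & 0x3 = 0
type [2+:3] = (word>>2) & 0x7 = 4
lvl [5+:2] = (word>>5) & 0x3 = 1
addr_hi [7+:3] = (word>>7) & 0x7 = 6
cnt [10+:1] = (word>>10) & 0x1 = 0
id [11+:5] = (word>>11) & 0x1f = 25  ←

25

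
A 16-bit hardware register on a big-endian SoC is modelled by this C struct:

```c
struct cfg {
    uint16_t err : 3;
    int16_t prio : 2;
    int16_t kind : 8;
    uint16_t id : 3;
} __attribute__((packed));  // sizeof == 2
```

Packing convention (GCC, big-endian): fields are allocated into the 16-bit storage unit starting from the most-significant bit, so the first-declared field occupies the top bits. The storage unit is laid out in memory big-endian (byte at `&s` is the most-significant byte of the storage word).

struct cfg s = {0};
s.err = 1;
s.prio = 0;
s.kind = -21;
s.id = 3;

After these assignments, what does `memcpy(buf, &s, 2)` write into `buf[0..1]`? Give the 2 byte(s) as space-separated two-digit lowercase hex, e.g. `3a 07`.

[13+:3] err=1 & 0x7 = 0x1; word=0x2000
[11+:2] prio=0 & 0x3 = 0x0; word=0x2000
[3+:8] kind=-21 & 0xff = 0xeb; word=0x2758
[0+:3] id=3 & 0x7 = 0x3; word=0x275b
word = 0x275b → big-endian bytes:
  [0]=0x27  [1]=0x5b

27 5b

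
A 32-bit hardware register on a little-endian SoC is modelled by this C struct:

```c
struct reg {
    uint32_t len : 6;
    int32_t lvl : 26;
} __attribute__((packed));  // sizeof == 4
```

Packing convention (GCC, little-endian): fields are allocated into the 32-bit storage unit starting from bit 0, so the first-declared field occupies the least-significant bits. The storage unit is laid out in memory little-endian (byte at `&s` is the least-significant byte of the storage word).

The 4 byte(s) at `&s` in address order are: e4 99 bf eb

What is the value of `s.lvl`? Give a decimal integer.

-5308825

[0]=0xe4 [1]=0x99 [2]=0xbf [3]=0xeb (little-endian) → word 0xebbf99e4
len:6 @ bit 0 → (0xebbf99e4>>0)&0x3f = 0x24
lvl:26 @ bit 6 → (0xebbf99e4>>6)&0x3ffffff = 0x3aefe67  ←
lvl signed 26b, MSB=1: 61800039 - 67108864 = -5308825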